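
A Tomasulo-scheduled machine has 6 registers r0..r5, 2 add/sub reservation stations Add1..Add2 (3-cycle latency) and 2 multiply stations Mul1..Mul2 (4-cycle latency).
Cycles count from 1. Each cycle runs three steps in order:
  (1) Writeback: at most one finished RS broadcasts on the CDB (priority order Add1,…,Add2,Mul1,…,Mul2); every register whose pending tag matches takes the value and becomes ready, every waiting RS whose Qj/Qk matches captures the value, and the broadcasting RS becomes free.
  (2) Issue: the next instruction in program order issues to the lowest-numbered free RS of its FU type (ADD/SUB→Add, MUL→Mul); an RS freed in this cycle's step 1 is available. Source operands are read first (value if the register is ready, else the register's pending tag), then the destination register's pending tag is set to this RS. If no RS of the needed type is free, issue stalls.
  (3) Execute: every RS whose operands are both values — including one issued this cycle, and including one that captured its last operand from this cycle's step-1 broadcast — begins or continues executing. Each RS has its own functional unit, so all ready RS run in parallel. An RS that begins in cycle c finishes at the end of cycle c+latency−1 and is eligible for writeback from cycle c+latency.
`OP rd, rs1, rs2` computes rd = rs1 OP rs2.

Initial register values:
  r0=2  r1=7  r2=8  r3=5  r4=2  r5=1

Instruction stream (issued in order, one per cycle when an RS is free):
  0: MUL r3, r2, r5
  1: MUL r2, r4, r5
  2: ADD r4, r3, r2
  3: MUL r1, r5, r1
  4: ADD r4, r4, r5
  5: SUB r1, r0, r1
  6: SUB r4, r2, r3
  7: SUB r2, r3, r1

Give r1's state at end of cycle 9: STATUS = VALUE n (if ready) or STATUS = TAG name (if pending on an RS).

STATUS = TAG Add1

c1: issue MUL r3<-Mul1 | r0:2,r1:7,r2:8,r3:Mul1,r4:2,r5:1
c2: issue MUL r2<-Mul2 | r0:2,r1:7,r2:Mul2,r3:Mul1,r4:2,r5:1
c3: issue ADD r4<-Add1 | r0:2,r1:7,r2:Mul2,r3:Mul1,r4:Add1,r5:1
c4: stall | r0:2,r1:7,r2:Mul2,r3:Mul1,r4:Add1,r5:1
c5: CDB Mul1=8; issue MUL r1<-Mul1 | r0:2,r1:Mul1,r2:Mul2,r3:8,r4:Add1,r5:1
c6: CDB Mul2=2; issue ADD r4<-Add2 | r0:2,r1:Mul1,r2:2,r3:8,r4:Add2,r5:1
c7: stall | r0:2,r1:Mul1,r2:2,r3:8,r4:Add2,r5:1
c8: stall | r0:2,r1:Mul1,r2:2,r3:8,r4:Add2,r5:1
c9: CDB Add1=10; issue SUB r1<-Add1 | r0:2,r1:Add1,r2:2,r3:8,r4:Add2,r5:1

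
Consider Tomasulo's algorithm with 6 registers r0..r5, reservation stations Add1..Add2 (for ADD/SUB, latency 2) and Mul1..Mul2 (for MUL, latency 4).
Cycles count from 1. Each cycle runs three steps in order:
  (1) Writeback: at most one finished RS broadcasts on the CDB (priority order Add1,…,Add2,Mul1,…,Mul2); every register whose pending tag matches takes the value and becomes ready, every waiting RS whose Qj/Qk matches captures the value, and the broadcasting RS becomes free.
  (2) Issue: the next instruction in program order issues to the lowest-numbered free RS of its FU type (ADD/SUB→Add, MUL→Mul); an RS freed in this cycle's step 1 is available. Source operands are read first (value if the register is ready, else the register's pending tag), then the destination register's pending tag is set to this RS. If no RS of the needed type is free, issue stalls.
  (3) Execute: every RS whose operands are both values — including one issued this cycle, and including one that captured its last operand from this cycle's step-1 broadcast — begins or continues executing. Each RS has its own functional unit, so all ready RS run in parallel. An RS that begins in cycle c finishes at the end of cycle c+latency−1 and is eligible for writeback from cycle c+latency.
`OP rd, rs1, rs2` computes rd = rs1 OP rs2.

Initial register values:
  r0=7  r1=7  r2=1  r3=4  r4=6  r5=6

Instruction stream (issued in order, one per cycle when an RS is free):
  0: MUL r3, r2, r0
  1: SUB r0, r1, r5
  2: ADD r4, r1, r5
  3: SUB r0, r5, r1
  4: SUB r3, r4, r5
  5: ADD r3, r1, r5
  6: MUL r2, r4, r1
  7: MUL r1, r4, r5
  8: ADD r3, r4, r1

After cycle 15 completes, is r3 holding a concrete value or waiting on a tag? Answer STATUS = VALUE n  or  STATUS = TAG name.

STATUS = VALUE 91

c1: issue MUL r3<-Mul1 | r0:7,r1:7,r2:1,r3:Mul1,r4:6,r5:6
c2: issue SUB r0<-Add1 | r0:Add1,r1:7,r2:1,r3:Mul1,r4:6,r5:6
c3: issue ADD r4<-Add2 | r0:Add1,r1:7,r2:1,r3:Mul1,r4:Add2,r5:6
c4: CDB Add1=1; issue SUB r0<-Add1 | r0:Add1,r1:7,r2:1,r3:Mul1,r4:Add2,r5:6
c5: CDB Add2=13; issue SUB r3<-Add2 | r0:Add1,r1:7,r2:1,r3:Add2,r4:13,r5:6
c6: CDB Add1=-1; issue ADD r3<-Add1 | r0:-1,r1:7,r2:1,r3:Add1,r4:13,r5:6
c7: CDB Add2=7; issue MUL r2<-Mul2 | r0:-1,r1:7,r2:Mul2,r3:Add1,r4:13,r5:6
c8: CDB Add1=13; stall | r0:-1,r1:7,r2:Mul2,r3:13,r4:13,r5:6
c9: CDB Mul1=7; issue MUL r1<-Mul1 | r0:-1,r1:Mul1,r2:Mul2,r3:13,r4:13,r5:6
c10: issue ADD r3<-Add1 | r0:-1,r1:Mul1,r2:Mul2,r3:Add1,r4:13,r5:6
c11: CDB Mul2=91 | r0:-1,r1:Mul1,r2:91,r3:Add1,r4:13,r5:6
c12: - | r0:-1,r1:Mul1,r2:91,r3:Add1,r4:13,r5:6
c13: CDB Mul1=78 | r0:-1,r1:78,r2:91,r3:Add1,r4:13,r5:6
c14: - | r0:-1,r1:78,r2:91,r3:Add1,r4:13,r5:6
c15: CDB Add1=91 | r0:-1,r1:78,r2:91,r3:91,r4:13,r5:6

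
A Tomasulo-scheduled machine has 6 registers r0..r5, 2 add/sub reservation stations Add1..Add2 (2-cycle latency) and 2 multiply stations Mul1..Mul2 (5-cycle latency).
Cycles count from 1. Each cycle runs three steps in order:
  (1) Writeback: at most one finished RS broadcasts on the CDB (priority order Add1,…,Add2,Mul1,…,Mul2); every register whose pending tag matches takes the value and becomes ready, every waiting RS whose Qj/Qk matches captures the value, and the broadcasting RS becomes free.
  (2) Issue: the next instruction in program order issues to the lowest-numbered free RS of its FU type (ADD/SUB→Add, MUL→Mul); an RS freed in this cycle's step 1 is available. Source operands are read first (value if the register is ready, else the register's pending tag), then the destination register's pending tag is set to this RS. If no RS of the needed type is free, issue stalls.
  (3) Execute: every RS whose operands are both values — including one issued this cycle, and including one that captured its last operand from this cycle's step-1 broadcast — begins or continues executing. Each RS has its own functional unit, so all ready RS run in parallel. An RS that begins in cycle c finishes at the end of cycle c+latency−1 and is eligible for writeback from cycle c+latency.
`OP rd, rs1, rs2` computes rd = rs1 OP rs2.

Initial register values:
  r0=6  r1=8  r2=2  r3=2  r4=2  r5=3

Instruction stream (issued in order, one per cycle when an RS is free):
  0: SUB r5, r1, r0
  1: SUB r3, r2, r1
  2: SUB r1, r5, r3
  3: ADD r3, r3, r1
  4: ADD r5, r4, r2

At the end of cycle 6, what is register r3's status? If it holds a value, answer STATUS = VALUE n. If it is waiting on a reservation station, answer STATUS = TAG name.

c1: issue SUB r5<-Add1 | r0:6,r1:8,r2:2,r3:2,r4:2,r5:Add1
c2: issue SUB r3<-Add2 | r0:6,r1:8,r2:2,r3:Add2,r4:2,r5:Add1
c3: CDB Add1=2; issue SUB r1<-Add1 | r0:6,r1:Add1,r2:2,r3:Add2,r4:2,r5:2
c4: CDB Add2=-6; issue ADD r3<-Add2 | r0:6,r1:Add1,r2:2,r3:Add2,r4:2,r5:2
c5: stall | r0:6,r1:Add1,r2:2,r3:Add2,r4:2,r5:2
c6: CDB Add1=8; issue ADD r5<-Add1 | r0:6,r1:8,r2:2,r3:Add2,r4:2,r5:Add1

STATUS = TAG Add2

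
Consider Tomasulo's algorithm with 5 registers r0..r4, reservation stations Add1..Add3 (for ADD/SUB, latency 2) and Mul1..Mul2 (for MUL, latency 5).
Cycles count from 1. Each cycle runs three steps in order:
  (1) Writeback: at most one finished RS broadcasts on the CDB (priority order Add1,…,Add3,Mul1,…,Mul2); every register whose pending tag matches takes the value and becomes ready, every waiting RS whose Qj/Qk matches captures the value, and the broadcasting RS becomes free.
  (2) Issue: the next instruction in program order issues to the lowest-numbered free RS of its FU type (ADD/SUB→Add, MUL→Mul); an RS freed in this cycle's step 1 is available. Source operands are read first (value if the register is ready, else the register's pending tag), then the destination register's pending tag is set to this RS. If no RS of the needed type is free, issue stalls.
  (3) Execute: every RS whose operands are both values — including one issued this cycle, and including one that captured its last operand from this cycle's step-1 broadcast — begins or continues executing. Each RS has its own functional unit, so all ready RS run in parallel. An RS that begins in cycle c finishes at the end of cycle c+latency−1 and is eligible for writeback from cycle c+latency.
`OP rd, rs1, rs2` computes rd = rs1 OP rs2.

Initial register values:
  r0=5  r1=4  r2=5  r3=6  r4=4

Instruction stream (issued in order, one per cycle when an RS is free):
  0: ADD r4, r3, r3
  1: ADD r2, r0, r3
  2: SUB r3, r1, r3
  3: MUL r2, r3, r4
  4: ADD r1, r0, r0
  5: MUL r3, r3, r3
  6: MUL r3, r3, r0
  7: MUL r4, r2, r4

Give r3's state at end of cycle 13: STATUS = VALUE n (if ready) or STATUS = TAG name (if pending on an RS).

  c1: issue ADD r4<-Add1  regs: r0:5,r1:4,r2:5,r3:6,r4:Add1
  c2: issue ADD r2<-Add2  regs: r0:5,r1:4,r2:Add2,r3:6,r4:Add1
  c3: CDB Add1=12; issue SUB r3<-Add1  regs: r0:5,r1:4,r2:Add2,r3:Add1,r4:12
  c4: CDB Add2=11; issue MUL r2<-Mul1  regs: r0:5,r1:4,r2:Mul1,r3:Add1,r4:12
  c5: CDB Add1=-2; issue ADD r1<-Add1  regs: r0:5,r1:Add1,r2:Mul1,r3:-2,r4:12
  c6: issue MUL r3<-Mul2  regs: r0:5,r1:Add1,r2:Mul1,r3:Mul2,r4:12
  c7: CDB Add1=10; stall  regs: r0:5,r1:10,r2:Mul1,r3:Mul2,r4:12
  c8: stall  regs: r0:5,r1:10,r2:Mul1,r3:Mul2,r4:12
  c9: stall  regs: r0:5,r1:10,r2:Mul1,r3:Mul2,r4:12
  c10: CDB Mul1=-24; issue MUL r3<-Mul1  regs: r0:5,r1:10,r2:-24,r3:Mul1,r4:12
  c11: CDB Mul2=4; issue MUL r4<-Mul2  regs: r0:5,r1:10,r2:-24,r3:Mul1,r4:Mul2
  c12: -  regs: r0:5,r1:10,r2:-24,r3:Mul1,r4:Mul2
  c13: -  regs: r0:5,r1:10,r2:-24,r3:Mul1,r4:Mul2

STATUS = TAG Mul1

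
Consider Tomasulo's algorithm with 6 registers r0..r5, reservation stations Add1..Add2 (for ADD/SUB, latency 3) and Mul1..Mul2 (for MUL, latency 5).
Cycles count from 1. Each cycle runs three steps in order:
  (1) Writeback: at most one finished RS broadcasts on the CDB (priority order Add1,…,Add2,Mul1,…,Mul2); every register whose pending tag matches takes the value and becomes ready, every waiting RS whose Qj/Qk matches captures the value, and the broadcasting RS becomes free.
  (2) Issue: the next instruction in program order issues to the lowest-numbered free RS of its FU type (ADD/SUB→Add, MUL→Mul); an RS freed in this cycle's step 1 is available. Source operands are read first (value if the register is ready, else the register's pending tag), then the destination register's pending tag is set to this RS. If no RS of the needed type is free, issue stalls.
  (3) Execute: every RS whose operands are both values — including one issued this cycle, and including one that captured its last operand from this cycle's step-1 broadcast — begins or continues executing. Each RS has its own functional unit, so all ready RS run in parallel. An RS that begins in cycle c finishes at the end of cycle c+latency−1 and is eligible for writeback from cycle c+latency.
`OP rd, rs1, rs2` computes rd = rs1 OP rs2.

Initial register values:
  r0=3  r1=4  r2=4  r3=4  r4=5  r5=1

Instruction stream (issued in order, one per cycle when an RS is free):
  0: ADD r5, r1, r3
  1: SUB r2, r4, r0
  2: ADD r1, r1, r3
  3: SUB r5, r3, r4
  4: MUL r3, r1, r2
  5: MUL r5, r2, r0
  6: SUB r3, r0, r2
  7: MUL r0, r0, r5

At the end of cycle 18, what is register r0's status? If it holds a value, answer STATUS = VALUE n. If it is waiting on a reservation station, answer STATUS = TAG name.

STATUS = VALUE 18

  c1: issue ADD r5<-Add1  regs: r0:3,r1:4,r2:4,r3:4,r4:5,r5:Add1
  c2: issue SUB r2<-Add2  regs: r0:3,r1:4,r2:Add2,r3:4,r4:5,r5:Add1
  c3: stall  regs: r0:3,r1:4,r2:Add2,r3:4,r4:5,r5:Add1
  c4: CDB Add1=8; issue ADD r1<-Add1  regs: r0:3,r1:Add1,r2:Add2,r3:4,r4:5,r5:8
  c5: CDB Add2=2; issue SUB r5<-Add2  regs: r0:3,r1:Add1,r2:2,r3:4,r4:5,r5:Add2
  c6: issue MUL r3<-Mul1  regs: r0:3,r1:Add1,r2:2,r3:Mul1,r4:5,r5:Add2
  c7: CDB Add1=8; issue MUL r5<-Mul2  regs: r0:3,r1:8,r2:2,r3:Mul1,r4:5,r5:Mul2
  c8: CDB Add2=-1; issue SUB r3<-Add1  regs: r0:3,r1:8,r2:2,r3:Add1,r4:5,r5:Mul2
  c9: stall  regs: r0:3,r1:8,r2:2,r3:Add1,r4:5,r5:Mul2
  c10: stall  regs: r0:3,r1:8,r2:2,r3:Add1,r4:5,r5:Mul2
  c11: CDB Add1=1; stall  regs: r0:3,r1:8,r2:2,r3:1,r4:5,r5:Mul2
  c12: CDB Mul1=16; issue MUL r0<-Mul1  regs: r0:Mul1,r1:8,r2:2,r3:1,r4:5,r5:Mul2
  c13: CDB Mul2=6  regs: r0:Mul1,r1:8,r2:2,r3:1,r4:5,r5:6
  c14: -  regs: r0:Mul1,r1:8,r2:2,r3:1,r4:5,r5:6
  c15: -  regs: r0:Mul1,r1:8,r2:2,r3:1,r4:5,r5:6
  c16: -  regs: r0:Mul1,r1:8,r2:2,r3:1,r4:5,r5:6
  c17: -  regs: r0:Mul1,r1:8,r2:2,r3:1,r4:5,r5:6
  c18: CDB Mul1=18  regs: r0:18,r1:8,r2:2,r3:1,r4:5,r5:6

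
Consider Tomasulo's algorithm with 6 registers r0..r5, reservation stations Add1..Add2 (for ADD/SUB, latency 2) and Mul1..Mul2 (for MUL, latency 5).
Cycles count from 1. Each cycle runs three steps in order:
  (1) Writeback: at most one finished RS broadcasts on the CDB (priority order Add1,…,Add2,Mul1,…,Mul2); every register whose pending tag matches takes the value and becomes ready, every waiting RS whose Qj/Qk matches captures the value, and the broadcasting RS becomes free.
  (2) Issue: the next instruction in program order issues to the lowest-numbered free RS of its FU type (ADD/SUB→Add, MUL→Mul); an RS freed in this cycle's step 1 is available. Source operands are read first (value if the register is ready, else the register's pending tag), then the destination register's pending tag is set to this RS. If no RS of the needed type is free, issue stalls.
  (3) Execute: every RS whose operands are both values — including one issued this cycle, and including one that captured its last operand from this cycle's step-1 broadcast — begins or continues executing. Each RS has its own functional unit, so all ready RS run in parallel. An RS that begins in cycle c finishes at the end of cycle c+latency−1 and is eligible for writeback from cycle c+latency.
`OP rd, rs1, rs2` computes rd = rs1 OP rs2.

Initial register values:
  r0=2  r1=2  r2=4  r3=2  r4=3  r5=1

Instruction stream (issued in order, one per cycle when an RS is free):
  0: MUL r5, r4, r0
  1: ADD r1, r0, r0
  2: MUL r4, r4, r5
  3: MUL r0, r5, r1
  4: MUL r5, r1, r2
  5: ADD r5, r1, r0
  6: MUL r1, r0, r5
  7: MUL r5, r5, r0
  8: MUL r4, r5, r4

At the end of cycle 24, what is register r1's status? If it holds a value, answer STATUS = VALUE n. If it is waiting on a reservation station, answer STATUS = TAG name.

STATUS = VALUE 672

  c1: issue MUL r5<-Mul1  regs: r0:2,r1:2,r2:4,r3:2,r4:3,r5:Mul1
  c2: issue ADD r1<-Add1  regs: r0:2,r1:Add1,r2:4,r3:2,r4:3,r5:Mul1
  c3: issue MUL r4<-Mul2  regs: r0:2,r1:Add1,r2:4,r3:2,r4:Mul2,r5:Mul1
  c4: CDB Add1=4; stall  regs: r0:2,r1:4,r2:4,r3:2,r4:Mul2,r5:Mul1
  c5: stall  regs: r0:2,r1:4,r2:4,r3:2,r4:Mul2,r5:Mul1
  c6: CDB Mul1=6; issue MUL r0<-Mul1  regs: r0:Mul1,r1:4,r2:4,r3:2,r4:Mul2,r5:6
  c7: stall  regs: r0:Mul1,r1:4,r2:4,r3:2,r4:Mul2,r5:6
  c8: stall  regs: r0:Mul1,r1:4,r2:4,r3:2,r4:Mul2,r5:6
  c9: stall  regs: r0:Mul1,r1:4,r2:4,r3:2,r4:Mul2,r5:6
  c10: stall  regs: r0:Mul1,r1:4,r2:4,r3:2,r4:Mul2,r5:6
  c11: CDB Mul1=24; issue MUL r5<-Mul1  regs: r0:24,r1:4,r2:4,r3:2,r4:Mul2,r5:Mul1
  c12: CDB Mul2=18; issue ADD r5<-Add1  regs: r0:24,r1:4,r2:4,r3:2,r4:18,r5:Add1
  c13: issue MUL r1<-Mul2  regs: r0:24,r1:Mul2,r2:4,r3:2,r4:18,r5:Add1
  c14: CDB Add1=28; stall  regs: r0:24,r1:Mul2,r2:4,r3:2,r4:18,r5:28
  c15: stall  regs: r0:24,r1:Mul2,r2:4,r3:2,r4:18,r5:28
  c16: CDB Mul1=16; issue MUL r5<-Mul1  regs: r0:24,r1:Mul2,r2:4,r3:2,r4:18,r5:Mul1
  c17: stall  regs: r0:24,r1:Mul2,r2:4,r3:2,r4:18,r5:Mul1
  c18: stall  regs: r0:24,r1:Mul2,r2:4,r3:2,r4:18,r5:Mul1
  c19: CDB Mul2=672; issue MUL r4<-Mul2  regs: r0:24,r1:672,r2:4,r3:2,r4:Mul2,r5:Mul1
  c20: -  regs: r0:24,r1:672,r2:4,r3:2,r4:Mul2,r5:Mul1
  c21: CDB Mul1=672  regs: r0:24,r1:672,r2:4,r3:2,r4:Mul2,r5:672
  c22: -  regs: r0:24,r1:672,r2:4,r3:2,r4:Mul2,r5:672
  c23: -  regs: r0:24,r1:672,r2:4,r3:2,r4:Mul2,r5:672
  c24: -  regs: r0:24,r1:672,r2:4,r3:2,r4:Mul2,r5:672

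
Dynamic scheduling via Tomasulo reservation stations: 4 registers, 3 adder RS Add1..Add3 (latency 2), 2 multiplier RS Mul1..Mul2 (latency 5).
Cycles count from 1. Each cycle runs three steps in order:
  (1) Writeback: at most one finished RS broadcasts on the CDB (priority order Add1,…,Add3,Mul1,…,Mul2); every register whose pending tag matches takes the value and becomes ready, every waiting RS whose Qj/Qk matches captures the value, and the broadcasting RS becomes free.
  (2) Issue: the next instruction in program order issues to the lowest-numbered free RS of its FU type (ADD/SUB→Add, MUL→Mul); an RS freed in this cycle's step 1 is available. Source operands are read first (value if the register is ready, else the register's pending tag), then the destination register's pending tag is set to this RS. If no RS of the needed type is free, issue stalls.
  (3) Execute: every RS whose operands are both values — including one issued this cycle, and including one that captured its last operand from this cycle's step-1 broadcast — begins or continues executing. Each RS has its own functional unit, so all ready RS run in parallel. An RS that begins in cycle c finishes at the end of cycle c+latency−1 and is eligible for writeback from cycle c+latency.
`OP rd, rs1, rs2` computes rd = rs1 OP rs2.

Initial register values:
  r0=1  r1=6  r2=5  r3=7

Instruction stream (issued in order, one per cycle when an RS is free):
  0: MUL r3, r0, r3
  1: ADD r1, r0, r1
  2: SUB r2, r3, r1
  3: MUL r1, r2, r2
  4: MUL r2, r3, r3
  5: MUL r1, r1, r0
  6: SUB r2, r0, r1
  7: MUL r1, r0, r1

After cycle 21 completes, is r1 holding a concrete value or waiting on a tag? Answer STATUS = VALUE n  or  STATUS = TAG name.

STATUS = TAG Mul2

c1: issue MUL r3<-Mul1 | r0:1,r1:6,r2:5,r3:Mul1
c2: issue ADD r1<-Add1 | r0:1,r1:Add1,r2:5,r3:Mul1
c3: issue SUB r2<-Add2 | r0:1,r1:Add1,r2:Add2,r3:Mul1
c4: CDB Add1=7; issue MUL r1<-Mul2 | r0:1,r1:Mul2,r2:Add2,r3:Mul1
c5: stall | r0:1,r1:Mul2,r2:Add2,r3:Mul1
c6: CDB Mul1=7; issue MUL r2<-Mul1 | r0:1,r1:Mul2,r2:Mul1,r3:7
c7: stall | r0:1,r1:Mul2,r2:Mul1,r3:7
c8: CDB Add2=0; stall | r0:1,r1:Mul2,r2:Mul1,r3:7
c9: stall | r0:1,r1:Mul2,r2:Mul1,r3:7
c10: stall | r0:1,r1:Mul2,r2:Mul1,r3:7
c11: CDB Mul1=49; issue MUL r1<-Mul1 | r0:1,r1:Mul1,r2:49,r3:7
c12: issue SUB r2<-Add1 | r0:1,r1:Mul1,r2:Add1,r3:7
c13: CDB Mul2=0; issue MUL r1<-Mul2 | r0:1,r1:Mul2,r2:Add1,r3:7
c14: - | r0:1,r1:Mul2,r2:Add1,r3:7
c15: - | r0:1,r1:Mul2,r2:Add1,r3:7
c16: - | r0:1,r1:Mul2,r2:Add1,r3:7
c17: - | r0:1,r1:Mul2,r2:Add1,r3:7
c18: CDB Mul1=0 | r0:1,r1:Mul2,r2:Add1,r3:7
c19: - | r0:1,r1:Mul2,r2:Add1,r3:7
c20: CDB Add1=1 | r0:1,r1:Mul2,r2:1,r3:7
c21: - | r0:1,r1:Mul2,r2:1,r3:7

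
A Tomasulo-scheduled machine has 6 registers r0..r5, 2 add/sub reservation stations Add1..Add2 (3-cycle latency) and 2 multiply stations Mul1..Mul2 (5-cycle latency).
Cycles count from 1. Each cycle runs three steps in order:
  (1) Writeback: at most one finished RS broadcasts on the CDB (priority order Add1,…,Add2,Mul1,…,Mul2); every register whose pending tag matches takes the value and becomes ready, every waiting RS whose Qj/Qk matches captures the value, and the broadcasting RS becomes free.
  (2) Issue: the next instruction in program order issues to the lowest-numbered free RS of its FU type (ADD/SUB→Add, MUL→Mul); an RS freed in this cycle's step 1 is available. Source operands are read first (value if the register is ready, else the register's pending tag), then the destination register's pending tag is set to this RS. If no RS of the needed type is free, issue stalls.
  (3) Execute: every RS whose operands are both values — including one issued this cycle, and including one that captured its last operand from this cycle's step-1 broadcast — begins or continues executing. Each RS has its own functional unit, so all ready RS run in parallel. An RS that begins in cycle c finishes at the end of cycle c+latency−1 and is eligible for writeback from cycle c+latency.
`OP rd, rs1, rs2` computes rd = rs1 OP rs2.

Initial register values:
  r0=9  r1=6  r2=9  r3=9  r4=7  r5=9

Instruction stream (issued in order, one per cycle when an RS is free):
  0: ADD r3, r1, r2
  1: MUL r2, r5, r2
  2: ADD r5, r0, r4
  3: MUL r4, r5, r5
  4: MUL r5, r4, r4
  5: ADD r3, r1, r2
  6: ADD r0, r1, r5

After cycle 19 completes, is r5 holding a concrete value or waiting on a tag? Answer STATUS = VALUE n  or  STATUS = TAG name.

c1: issue ADD r3<-Add1 | r0:9,r1:6,r2:9,r3:Add1,r4:7,r5:9
c2: issue MUL r2<-Mul1 | r0:9,r1:6,r2:Mul1,r3:Add1,r4:7,r5:9
c3: issue ADD r5<-Add2 | r0:9,r1:6,r2:Mul1,r3:Add1,r4:7,r5:Add2
c4: CDB Add1=15; issue MUL r4<-Mul2 | r0:9,r1:6,r2:Mul1,r3:15,r4:Mul2,r5:Add2
c5: stall | r0:9,r1:6,r2:Mul1,r3:15,r4:Mul2,r5:Add2
c6: CDB Add2=16; stall | r0:9,r1:6,r2:Mul1,r3:15,r4:Mul2,r5:16
c7: CDB Mul1=81; issue MUL r5<-Mul1 | r0:9,r1:6,r2:81,r3:15,r4:Mul2,r5:Mul1
c8: issue ADD r3<-Add1 | r0:9,r1:6,r2:81,r3:Add1,r4:Mul2,r5:Mul1
c9: issue ADD r0<-Add2 | r0:Add2,r1:6,r2:81,r3:Add1,r4:Mul2,r5:Mul1
c10: - | r0:Add2,r1:6,r2:81,r3:Add1,r4:Mul2,r5:Mul1
c11: CDB Add1=87 | r0:Add2,r1:6,r2:81,r3:87,r4:Mul2,r5:Mul1
c12: CDB Mul2=256 | r0:Add2,r1:6,r2:81,r3:87,r4:256,r5:Mul1
c13: - | r0:Add2,r1:6,r2:81,r3:87,r4:256,r5:Mul1
c14: - | r0:Add2,r1:6,r2:81,r3:87,r4:256,r5:Mul1
c15: - | r0:Add2,r1:6,r2:81,r3:87,r4:256,r5:Mul1
c16: - | r0:Add2,r1:6,r2:81,r3:87,r4:256,r5:Mul1
c17: CDB Mul1=65536 | r0:Add2,r1:6,r2:81,r3:87,r4:256,r5:65536
c18: - | r0:Add2,r1:6,r2:81,r3:87,r4:256,r5:65536
c19: - | r0:Add2,r1:6,r2:81,r3:87,r4:256,r5:65536

STATUS = VALUE 65536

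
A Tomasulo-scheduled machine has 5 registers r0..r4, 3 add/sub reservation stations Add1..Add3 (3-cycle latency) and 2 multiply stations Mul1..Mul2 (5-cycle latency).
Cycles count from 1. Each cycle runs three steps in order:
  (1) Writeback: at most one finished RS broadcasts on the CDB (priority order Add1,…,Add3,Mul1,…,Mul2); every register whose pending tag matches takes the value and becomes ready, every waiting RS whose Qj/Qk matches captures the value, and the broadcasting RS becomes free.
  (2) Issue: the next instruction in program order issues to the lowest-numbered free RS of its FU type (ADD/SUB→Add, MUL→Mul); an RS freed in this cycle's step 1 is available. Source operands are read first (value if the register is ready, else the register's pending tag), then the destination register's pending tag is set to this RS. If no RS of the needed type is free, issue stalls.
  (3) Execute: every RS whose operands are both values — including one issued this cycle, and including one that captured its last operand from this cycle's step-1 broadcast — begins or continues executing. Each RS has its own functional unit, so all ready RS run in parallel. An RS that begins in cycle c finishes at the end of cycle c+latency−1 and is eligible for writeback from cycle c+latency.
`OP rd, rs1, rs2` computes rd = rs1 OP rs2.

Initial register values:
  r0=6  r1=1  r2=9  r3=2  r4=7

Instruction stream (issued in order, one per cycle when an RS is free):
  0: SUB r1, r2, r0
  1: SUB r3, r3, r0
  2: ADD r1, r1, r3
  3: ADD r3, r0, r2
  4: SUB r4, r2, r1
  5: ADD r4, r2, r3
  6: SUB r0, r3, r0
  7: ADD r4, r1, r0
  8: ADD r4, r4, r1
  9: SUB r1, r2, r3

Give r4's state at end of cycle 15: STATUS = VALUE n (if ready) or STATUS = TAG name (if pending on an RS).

c1: issue SUB r1<-Add1 | r0:6,r1:Add1,r2:9,r3:2,r4:7
c2: issue SUB r3<-Add2 | r0:6,r1:Add1,r2:9,r3:Add2,r4:7
c3: issue ADD r1<-Add3 | r0:6,r1:Add3,r2:9,r3:Add2,r4:7
c4: CDB Add1=3; issue ADD r3<-Add1 | r0:6,r1:Add3,r2:9,r3:Add1,r4:7
c5: CDB Add2=-4; issue SUB r4<-Add2 | r0:6,r1:Add3,r2:9,r3:Add1,r4:Add2
c6: stall | r0:6,r1:Add3,r2:9,r3:Add1,r4:Add2
c7: CDB Add1=15; issue ADD r4<-Add1 | r0:6,r1:Add3,r2:9,r3:15,r4:Add1
c8: CDB Add3=-1; issue SUB r0<-Add3 | r0:Add3,r1:-1,r2:9,r3:15,r4:Add1
c9: stall | r0:Add3,r1:-1,r2:9,r3:15,r4:Add1
c10: CDB Add1=24; issue ADD r4<-Add1 | r0:Add3,r1:-1,r2:9,r3:15,r4:Add1
c11: CDB Add2=10; issue ADD r4<-Add2 | r0:Add3,r1:-1,r2:9,r3:15,r4:Add2
c12: CDB Add3=9; issue SUB r1<-Add3 | r0:9,r1:Add3,r2:9,r3:15,r4:Add2
c13: - | r0:9,r1:Add3,r2:9,r3:15,r4:Add2
c14: - | r0:9,r1:Add3,r2:9,r3:15,r4:Add2
c15: CDB Add1=8 | r0:9,r1:Add3,r2:9,r3:15,r4:Add2

STATUS = TAG Add2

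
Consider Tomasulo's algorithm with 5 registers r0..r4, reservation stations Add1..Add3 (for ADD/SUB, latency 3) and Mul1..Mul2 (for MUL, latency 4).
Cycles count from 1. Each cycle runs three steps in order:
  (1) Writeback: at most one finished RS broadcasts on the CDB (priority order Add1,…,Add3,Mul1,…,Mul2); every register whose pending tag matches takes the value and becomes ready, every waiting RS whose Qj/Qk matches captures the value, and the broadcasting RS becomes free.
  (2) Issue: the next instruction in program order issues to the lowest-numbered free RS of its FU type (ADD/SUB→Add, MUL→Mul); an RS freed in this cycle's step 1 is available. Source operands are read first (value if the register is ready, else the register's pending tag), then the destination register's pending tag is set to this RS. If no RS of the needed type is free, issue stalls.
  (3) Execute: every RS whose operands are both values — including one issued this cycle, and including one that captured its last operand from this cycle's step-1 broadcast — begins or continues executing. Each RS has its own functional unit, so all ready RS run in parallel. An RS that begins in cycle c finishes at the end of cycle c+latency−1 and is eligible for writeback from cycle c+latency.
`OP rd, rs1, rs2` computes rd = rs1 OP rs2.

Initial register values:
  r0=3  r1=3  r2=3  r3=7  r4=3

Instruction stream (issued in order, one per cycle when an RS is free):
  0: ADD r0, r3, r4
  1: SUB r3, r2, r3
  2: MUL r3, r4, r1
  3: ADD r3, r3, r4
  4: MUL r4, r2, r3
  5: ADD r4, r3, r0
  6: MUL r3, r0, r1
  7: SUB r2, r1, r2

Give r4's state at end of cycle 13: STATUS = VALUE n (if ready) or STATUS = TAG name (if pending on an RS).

STATUS = VALUE 22

c1: issue ADD r0<-Add1 | r0:Add1,r1:3,r2:3,r3:7,r4:3
c2: issue SUB r3<-Add2 | r0:Add1,r1:3,r2:3,r3:Add2,r4:3
c3: issue MUL r3<-Mul1 | r0:Add1,r1:3,r2:3,r3:Mul1,r4:3
c4: CDB Add1=10; issue ADD r3<-Add1 | r0:10,r1:3,r2:3,r3:Add1,r4:3
c5: CDB Add2=-4; issue MUL r4<-Mul2 | r0:10,r1:3,r2:3,r3:Add1,r4:Mul2
c6: issue ADD r4<-Add2 | r0:10,r1:3,r2:3,r3:Add1,r4:Add2
c7: CDB Mul1=9; issue MUL r3<-Mul1 | r0:10,r1:3,r2:3,r3:Mul1,r4:Add2
c8: issue SUB r2<-Add3 | r0:10,r1:3,r2:Add3,r3:Mul1,r4:Add2
c9: - | r0:10,r1:3,r2:Add3,r3:Mul1,r4:Add2
c10: CDB Add1=12 | r0:10,r1:3,r2:Add3,r3:Mul1,r4:Add2
c11: CDB Add3=0 | r0:10,r1:3,r2:0,r3:Mul1,r4:Add2
c12: CDB Mul1=30 | r0:10,r1:3,r2:0,r3:30,r4:Add2
c13: CDB Add2=22 | r0:10,r1:3,r2:0,r3:30,r4:22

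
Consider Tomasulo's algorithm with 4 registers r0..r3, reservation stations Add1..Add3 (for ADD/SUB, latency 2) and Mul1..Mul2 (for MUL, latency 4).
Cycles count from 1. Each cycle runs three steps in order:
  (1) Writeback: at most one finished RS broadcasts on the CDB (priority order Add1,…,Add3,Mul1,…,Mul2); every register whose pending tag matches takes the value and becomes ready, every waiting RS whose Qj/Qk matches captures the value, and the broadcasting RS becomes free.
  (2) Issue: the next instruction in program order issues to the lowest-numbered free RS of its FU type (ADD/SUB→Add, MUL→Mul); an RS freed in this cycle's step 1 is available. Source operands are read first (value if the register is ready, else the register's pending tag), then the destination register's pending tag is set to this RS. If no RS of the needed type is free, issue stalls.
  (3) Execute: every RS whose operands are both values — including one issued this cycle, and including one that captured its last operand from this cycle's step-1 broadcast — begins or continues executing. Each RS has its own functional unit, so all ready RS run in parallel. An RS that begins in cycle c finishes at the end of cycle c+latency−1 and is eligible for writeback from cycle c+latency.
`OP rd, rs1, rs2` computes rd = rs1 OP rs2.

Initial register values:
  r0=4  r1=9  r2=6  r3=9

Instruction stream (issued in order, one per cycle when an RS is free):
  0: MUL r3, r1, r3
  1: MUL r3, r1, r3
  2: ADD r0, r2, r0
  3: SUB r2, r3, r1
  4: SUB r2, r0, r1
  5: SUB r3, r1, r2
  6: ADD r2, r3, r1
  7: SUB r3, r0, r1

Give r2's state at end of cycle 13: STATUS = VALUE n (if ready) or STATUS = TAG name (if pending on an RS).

STATUS = VALUE 17

c1: issue MUL r3<-Mul1 | r0:4,r1:9,r2:6,r3:Mul1
c2: issue MUL r3<-Mul2 | r0:4,r1:9,r2:6,r3:Mul2
c3: issue ADD r0<-Add1 | r0:Add1,r1:9,r2:6,r3:Mul2
c4: issue SUB r2<-Add2 | r0:Add1,r1:9,r2:Add2,r3:Mul2
c5: CDB Add1=10; issue SUB r2<-Add1 | r0:10,r1:9,r2:Add1,r3:Mul2
c6: CDB Mul1=81; issue SUB r3<-Add3 | r0:10,r1:9,r2:Add1,r3:Add3
c7: CDB Add1=1; issue ADD r2<-Add1 | r0:10,r1:9,r2:Add1,r3:Add3
c8: stall | r0:10,r1:9,r2:Add1,r3:Add3
c9: CDB Add3=8; issue SUB r3<-Add3 | r0:10,r1:9,r2:Add1,r3:Add3
c10: CDB Mul2=729 | r0:10,r1:9,r2:Add1,r3:Add3
c11: CDB Add1=17 | r0:10,r1:9,r2:17,r3:Add3
c12: CDB Add2=720 | r0:10,r1:9,r2:17,r3:Add3
c13: CDB Add3=1 | r0:10,r1:9,r2:17,r3:1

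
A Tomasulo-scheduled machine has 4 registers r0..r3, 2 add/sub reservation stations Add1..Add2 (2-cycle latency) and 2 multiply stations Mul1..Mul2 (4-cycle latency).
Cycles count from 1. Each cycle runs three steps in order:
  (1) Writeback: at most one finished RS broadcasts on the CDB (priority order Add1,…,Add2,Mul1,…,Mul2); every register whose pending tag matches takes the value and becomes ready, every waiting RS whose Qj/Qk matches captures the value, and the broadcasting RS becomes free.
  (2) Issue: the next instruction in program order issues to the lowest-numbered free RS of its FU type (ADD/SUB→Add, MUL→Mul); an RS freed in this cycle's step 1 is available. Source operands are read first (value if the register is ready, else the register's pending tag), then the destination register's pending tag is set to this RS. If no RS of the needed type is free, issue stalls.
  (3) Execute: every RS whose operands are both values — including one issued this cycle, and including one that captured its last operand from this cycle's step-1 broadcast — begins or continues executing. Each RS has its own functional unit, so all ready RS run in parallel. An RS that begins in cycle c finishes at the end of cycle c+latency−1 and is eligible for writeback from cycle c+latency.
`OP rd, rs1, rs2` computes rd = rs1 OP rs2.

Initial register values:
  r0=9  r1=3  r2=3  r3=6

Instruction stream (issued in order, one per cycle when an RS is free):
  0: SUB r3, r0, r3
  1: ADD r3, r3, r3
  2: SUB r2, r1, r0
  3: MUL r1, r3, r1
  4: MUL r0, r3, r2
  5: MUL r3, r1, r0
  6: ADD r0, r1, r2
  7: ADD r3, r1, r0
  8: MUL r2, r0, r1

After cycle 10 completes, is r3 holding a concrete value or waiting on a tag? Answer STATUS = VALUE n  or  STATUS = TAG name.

c1: issue SUB r3<-Add1 | r0:9,r1:3,r2:3,r3:Add1
c2: issue ADD r3<-Add2 | r0:9,r1:3,r2:3,r3:Add2
c3: CDB Add1=3; issue SUB r2<-Add1 | r0:9,r1:3,r2:Add1,r3:Add2
c4: issue MUL r1<-Mul1 | r0:9,r1:Mul1,r2:Add1,r3:Add2
c5: CDB Add1=-6; issue MUL r0<-Mul2 | r0:Mul2,r1:Mul1,r2:-6,r3:Add2
c6: CDB Add2=6; stall | r0:Mul2,r1:Mul1,r2:-6,r3:6
c7: stall | r0:Mul2,r1:Mul1,r2:-6,r3:6
c8: stall | r0:Mul2,r1:Mul1,r2:-6,r3:6
c9: stall | r0:Mul2,r1:Mul1,r2:-6,r3:6
c10: CDB Mul1=18; issue MUL r3<-Mul1 | r0:Mul2,r1:18,r2:-6,r3:Mul1

STATUS = TAG Mul1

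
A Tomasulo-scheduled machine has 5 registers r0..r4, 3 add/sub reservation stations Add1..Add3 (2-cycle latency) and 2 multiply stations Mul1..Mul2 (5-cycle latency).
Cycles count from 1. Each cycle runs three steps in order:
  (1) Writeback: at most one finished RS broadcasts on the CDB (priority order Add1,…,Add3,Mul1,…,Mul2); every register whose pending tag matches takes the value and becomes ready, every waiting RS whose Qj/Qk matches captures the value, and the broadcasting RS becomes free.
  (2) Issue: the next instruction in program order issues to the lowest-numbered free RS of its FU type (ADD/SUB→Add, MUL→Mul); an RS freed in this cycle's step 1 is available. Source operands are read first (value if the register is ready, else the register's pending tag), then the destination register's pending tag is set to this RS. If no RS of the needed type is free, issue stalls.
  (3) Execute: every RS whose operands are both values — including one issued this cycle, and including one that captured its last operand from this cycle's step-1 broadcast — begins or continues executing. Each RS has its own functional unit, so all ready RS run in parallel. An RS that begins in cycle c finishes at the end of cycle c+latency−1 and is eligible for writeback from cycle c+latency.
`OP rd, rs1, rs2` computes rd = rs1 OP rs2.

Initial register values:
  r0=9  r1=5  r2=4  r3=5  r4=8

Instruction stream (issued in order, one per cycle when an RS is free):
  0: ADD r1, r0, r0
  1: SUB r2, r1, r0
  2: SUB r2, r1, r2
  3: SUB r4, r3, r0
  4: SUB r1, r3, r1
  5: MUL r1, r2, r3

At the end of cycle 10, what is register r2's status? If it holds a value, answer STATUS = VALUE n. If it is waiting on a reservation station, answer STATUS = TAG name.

STATUS = VALUE 9

c1: issue ADD r1<-Add1 | r0:9,r1:Add1,r2:4,r3:5,r4:8
c2: issue SUB r2<-Add2 | r0:9,r1:Add1,r2:Add2,r3:5,r4:8
c3: CDB Add1=18; issue SUB r2<-Add1 | r0:9,r1:18,r2:Add1,r3:5,r4:8
c4: issue SUB r4<-Add3 | r0:9,r1:18,r2:Add1,r3:5,r4:Add3
c5: CDB Add2=9; issue SUB r1<-Add2 | r0:9,r1:Add2,r2:Add1,r3:5,r4:Add3
c6: CDB Add3=-4; issue MUL r1<-Mul1 | r0:9,r1:Mul1,r2:Add1,r3:5,r4:-4
c7: CDB Add1=9 | r0:9,r1:Mul1,r2:9,r3:5,r4:-4
c8: CDB Add2=-13 | r0:9,r1:Mul1,r2:9,r3:5,r4:-4
c9: - | r0:9,r1:Mul1,r2:9,r3:5,r4:-4
c10: - | r0:9,r1:Mul1,r2:9,r3:5,r4:-4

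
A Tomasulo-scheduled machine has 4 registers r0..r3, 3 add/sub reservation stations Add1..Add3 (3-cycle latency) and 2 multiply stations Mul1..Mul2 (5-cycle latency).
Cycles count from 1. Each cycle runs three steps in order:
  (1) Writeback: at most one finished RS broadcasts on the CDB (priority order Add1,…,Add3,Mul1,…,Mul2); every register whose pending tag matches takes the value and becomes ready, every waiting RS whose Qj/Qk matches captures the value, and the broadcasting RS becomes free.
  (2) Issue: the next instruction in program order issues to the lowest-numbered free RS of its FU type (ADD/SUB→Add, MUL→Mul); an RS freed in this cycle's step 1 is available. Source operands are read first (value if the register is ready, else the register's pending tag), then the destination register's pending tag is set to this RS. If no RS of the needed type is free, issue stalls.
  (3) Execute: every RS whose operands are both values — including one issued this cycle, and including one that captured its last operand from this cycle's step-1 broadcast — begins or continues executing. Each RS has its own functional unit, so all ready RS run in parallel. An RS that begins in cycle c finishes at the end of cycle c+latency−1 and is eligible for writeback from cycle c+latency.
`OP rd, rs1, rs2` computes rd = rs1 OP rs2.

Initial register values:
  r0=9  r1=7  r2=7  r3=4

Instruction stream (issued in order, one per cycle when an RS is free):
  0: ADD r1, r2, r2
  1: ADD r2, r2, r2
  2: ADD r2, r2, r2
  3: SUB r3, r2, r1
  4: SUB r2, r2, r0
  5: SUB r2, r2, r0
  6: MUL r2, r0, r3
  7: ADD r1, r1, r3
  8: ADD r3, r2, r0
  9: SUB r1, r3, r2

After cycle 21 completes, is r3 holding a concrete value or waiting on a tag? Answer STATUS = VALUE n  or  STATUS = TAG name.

cycle 1: issue ADD r1<-Add1 // r0:9,r1:Add1,r2:7,r3:4
cycle 2: issue ADD r2<-Add2 // r0:9,r1:Add1,r2:Add2,r3:4
cycle 3: issue ADD r2<-Add3 // r0:9,r1:Add1,r2:Add3,r3:4
cycle 4: CDB Add1=14; issue SUB r3<-Add1 // r0:9,r1:14,r2:Add3,r3:Add1
cycle 5: CDB Add2=14; issue SUB r2<-Add2 // r0:9,r1:14,r2:Add2,r3:Add1
cycle 6: stall // r0:9,r1:14,r2:Add2,r3:Add1
cycle 7: stall // r0:9,r1:14,r2:Add2,r3:Add1
cycle 8: CDB Add3=28; issue SUB r2<-Add3 // r0:9,r1:14,r2:Add3,r3:Add1
cycle 9: issue MUL r2<-Mul1 // r0:9,r1:14,r2:Mul1,r3:Add1
cycle 10: stall // r0:9,r1:14,r2:Mul1,r3:Add1
cycle 11: CDB Add1=14; issue ADD r1<-Add1 // r0:9,r1:Add1,r2:Mul1,r3:14
cycle 12: CDB Add2=19; issue ADD r3<-Add2 // r0:9,r1:Add1,r2:Mul1,r3:Add2
cycle 13: stall // r0:9,r1:Add1,r2:Mul1,r3:Add2
cycle 14: CDB Add1=28; issue SUB r1<-Add1 // r0:9,r1:Add1,r2:Mul1,r3:Add2
cycle 15: CDB Add3=10 // r0:9,r1:Add1,r2:Mul1,r3:Add2
cycle 16: CDB Mul1=126 // r0:9,r1:Add1,r2:126,r3:Add2
cycle 17: - // r0:9,r1:Add1,r2:126,r3:Add2
cycle 18: - // r0:9,r1:Add1,r2:126,r3:Add2
cycle 19: CDB Add2=135 // r0:9,r1:Add1,r2:126,r3:135
cycle 20: - // r0:9,r1:Add1,r2:126,r3:135
cycle 21: - // r0:9,r1:Add1,r2:126,r3:135

STATUS = VALUE 135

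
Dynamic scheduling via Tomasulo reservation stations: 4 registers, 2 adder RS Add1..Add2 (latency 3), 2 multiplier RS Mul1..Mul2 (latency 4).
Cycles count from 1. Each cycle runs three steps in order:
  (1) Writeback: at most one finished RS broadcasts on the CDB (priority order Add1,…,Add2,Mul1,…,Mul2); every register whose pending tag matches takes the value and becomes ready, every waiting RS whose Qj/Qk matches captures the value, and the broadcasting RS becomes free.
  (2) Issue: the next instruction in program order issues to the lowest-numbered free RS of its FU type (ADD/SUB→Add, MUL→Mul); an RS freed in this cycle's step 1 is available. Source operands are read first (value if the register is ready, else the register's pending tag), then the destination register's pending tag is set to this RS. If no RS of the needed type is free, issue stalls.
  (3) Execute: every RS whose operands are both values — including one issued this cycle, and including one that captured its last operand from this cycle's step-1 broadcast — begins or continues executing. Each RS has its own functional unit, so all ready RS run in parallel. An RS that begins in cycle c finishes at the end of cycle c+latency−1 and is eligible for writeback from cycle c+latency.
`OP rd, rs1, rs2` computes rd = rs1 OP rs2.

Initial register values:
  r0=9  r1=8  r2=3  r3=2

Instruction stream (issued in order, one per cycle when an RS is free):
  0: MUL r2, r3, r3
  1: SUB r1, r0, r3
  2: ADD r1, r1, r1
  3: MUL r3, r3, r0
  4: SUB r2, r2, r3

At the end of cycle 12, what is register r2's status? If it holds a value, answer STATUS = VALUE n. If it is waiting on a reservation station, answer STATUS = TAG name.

STATUS = VALUE -14

c1: issue MUL r2<-Mul1 | r0:9,r1:8,r2:Mul1,r3:2
c2: issue SUB r1<-Add1 | r0:9,r1:Add1,r2:Mul1,r3:2
c3: issue ADD r1<-Add2 | r0:9,r1:Add2,r2:Mul1,r3:2
c4: issue MUL r3<-Mul2 | r0:9,r1:Add2,r2:Mul1,r3:Mul2
c5: CDB Add1=7; issue SUB r2<-Add1 | r0:9,r1:Add2,r2:Add1,r3:Mul2
c6: CDB Mul1=4 | r0:9,r1:Add2,r2:Add1,r3:Mul2
c7: - | r0:9,r1:Add2,r2:Add1,r3:Mul2
c8: CDB Add2=14 | r0:9,r1:14,r2:Add1,r3:Mul2
c9: CDB Mul2=18 | r0:9,r1:14,r2:Add1,r3:18
c10: - | r0:9,r1:14,r2:Add1,r3:18
c11: - | r0:9,r1:14,r2:Add1,r3:18
c12: CDB Add1=-14 | r0:9,r1:14,r2:-14,r3:18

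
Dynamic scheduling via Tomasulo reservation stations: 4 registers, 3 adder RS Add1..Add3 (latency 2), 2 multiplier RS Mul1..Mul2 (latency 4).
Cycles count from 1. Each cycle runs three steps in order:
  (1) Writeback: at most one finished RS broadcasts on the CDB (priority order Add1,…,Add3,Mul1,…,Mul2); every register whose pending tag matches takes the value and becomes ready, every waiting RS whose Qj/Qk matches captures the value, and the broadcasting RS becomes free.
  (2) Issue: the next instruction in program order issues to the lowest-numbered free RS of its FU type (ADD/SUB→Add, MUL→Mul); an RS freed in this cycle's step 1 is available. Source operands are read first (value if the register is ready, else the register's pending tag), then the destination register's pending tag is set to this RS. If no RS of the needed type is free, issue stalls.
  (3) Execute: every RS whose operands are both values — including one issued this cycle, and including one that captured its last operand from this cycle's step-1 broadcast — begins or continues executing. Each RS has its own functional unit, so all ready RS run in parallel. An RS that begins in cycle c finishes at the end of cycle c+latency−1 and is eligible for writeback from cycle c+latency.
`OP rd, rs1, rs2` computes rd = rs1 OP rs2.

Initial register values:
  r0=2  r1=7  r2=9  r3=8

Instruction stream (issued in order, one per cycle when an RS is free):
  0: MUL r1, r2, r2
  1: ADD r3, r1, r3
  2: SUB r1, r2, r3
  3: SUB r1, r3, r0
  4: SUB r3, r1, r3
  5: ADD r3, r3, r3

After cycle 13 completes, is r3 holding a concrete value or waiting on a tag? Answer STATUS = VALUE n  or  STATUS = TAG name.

STATUS = TAG Add2

cycle 1: issue MUL r1<-Mul1 // r0:2,r1:Mul1,r2:9,r3:8
cycle 2: issue ADD r3<-Add1 // r0:2,r1:Mul1,r2:9,r3:Add1
cycle 3: issue SUB r1<-Add2 // r0:2,r1:Add2,r2:9,r3:Add1
cycle 4: issue SUB r1<-Add3 // r0:2,r1:Add3,r2:9,r3:Add1
cycle 5: CDB Mul1=81; stall // r0:2,r1:Add3,r2:9,r3:Add1
cycle 6: stall // r0:2,r1:Add3,r2:9,r3:Add1
cycle 7: CDB Add1=89; issue SUB r3<-Add1 // r0:2,r1:Add3,r2:9,r3:Add1
cycle 8: stall // r0:2,r1:Add3,r2:9,r3:Add1
cycle 9: CDB Add2=-80; issue ADD r3<-Add2 // r0:2,r1:Add3,r2:9,r3:Add2
cycle 10: CDB Add3=87 // r0:2,r1:87,r2:9,r3:Add2
cycle 11: - // r0:2,r1:87,r2:9,r3:Add2
cycle 12: CDB Add1=-2 // r0:2,r1:87,r2:9,r3:Add2
cycle 13: - // r0:2,r1:87,r2:9,r3:Add2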